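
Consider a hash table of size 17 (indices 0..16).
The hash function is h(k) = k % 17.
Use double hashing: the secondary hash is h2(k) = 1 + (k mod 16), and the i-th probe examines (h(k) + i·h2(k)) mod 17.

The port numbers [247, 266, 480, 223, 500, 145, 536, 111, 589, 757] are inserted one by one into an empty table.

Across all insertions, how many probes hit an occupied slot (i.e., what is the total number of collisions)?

247: h=9 => slot 9
266: h=11 => slot 11
480: h=4 => slot 4
223: h=2 => slot 2
500: h=7 => slot 7
145: h=9, h2=2, probe 9,11,13 => slot 13
536: h=9, h2=9, probe 9,1 => slot 1
111: h=9, h2=16, probe 9,8 => slot 8
589: h=11, h2=14, probe 11,8,5 => slot 5
757: h=9, h2=6, probe 9,15 => slot 15
Table: [∅, 536, 223, ∅, 480, 589, ∅, 500, 111, 247, ∅, 266, ∅, 145, ∅, 757, ∅]

7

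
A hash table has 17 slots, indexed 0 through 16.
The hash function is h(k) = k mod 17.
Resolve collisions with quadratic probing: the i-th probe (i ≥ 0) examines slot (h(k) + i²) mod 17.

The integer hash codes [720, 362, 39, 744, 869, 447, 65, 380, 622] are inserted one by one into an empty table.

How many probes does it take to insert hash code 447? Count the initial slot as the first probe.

720: h=6 → slot 6
362: h=5 → slot 5
39: h=5, probe 5,6,9 → slot 9
744: h=13 → slot 13
869: h=2 → slot 2
447: h=5, probe 5,6,9,14 → slot 14
65: h=14, probe 14,15 → slot 15
380: h=6, probe 6,7 → slot 7
622: h=10 → slot 10
Table: [_, _, 869, _, _, 362, 720, 380, _, 39, 622, _, _, 744, 447, 65, _]

4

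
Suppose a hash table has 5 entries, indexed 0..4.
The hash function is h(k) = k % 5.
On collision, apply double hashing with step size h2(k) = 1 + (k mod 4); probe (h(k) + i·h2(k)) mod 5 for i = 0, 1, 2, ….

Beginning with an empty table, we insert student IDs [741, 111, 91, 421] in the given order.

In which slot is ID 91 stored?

Insert 741: h=1, slot 1 empty -> index 1.
Insert 111: h=1, h2=4, slot 1 occupied -> index 0.
Insert 91: h=1, h2=4, slots 1,0 occupied -> index 4.
Insert 421: h=1, h2=2, slot 1 occupied -> index 3.
Table: [111, 741, —, 421, 91]

4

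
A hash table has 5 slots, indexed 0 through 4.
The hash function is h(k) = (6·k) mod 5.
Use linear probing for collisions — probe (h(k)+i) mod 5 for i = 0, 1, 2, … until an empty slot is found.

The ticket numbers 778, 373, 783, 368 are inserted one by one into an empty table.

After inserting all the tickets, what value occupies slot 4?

373

Insert 778: h=3, slot 3 empty => index 3.
Insert 373: h=3, slot 3 occupied => index 4.
Insert 783: h=3, slots 3,4 occupied => index 0.
Insert 368: h=3, slots 3,4,0 occupied => index 1.
Table: [783, 368, -, 778, 373]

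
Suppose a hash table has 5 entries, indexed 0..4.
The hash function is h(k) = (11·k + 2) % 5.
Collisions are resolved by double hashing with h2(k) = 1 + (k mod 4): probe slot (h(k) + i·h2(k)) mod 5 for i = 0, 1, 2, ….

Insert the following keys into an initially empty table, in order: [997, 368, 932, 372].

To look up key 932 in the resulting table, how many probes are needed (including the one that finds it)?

Insert 997: h=4, slot 4 empty → index 4.
Insert 368: h=0, slot 0 empty → index 0.
Insert 932: h=4, h2=1, slots 4,0 occupied → index 1.
Insert 372: h=4, h2=1, slots 4,0,1 occupied → index 2.
Table: [368, 932, 372, -, 997]
Lookup 932: h=4, h2=1, probe 4,0,1 → found at 1.

3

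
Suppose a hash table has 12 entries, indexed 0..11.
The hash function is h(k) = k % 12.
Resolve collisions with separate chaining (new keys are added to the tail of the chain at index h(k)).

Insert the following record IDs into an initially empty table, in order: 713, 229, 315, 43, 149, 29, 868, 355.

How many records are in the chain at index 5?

3

713 → bucket 5
229 → bucket 1
315 → bucket 3
43 → bucket 7
149 → bucket 5 (collision)
29 → bucket 5 (collision)
868 → bucket 4
355 → bucket 7 (collision)
Final buckets:
0: -
1: 229
2: -
3: 315
4: 868
5: 713 -> 149 -> 29
6: -
7: 43 -> 355
8: -
9: -
10: -
11: -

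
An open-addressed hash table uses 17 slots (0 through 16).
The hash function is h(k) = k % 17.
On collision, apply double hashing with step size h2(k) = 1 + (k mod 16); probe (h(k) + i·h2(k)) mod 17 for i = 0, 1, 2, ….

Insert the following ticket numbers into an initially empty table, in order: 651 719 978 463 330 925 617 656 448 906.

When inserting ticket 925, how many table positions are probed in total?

651 hashes to 5; slot 5 is free -> place at 5.
719 hashes to 5, h2=16; 5 taken -> place at 4.
978 hashes to 9; slot 9 is free -> place at 9.
463 hashes to 4, h2=16; 4 taken -> place at 3.
330 hashes to 7; slot 7 is free -> place at 7.
925 hashes to 7, h2=14; 7,4 taken -> place at 1.
617 hashes to 5, h2=10; 5 taken -> place at 15.
656 hashes to 10; slot 10 is free -> place at 10.
448 hashes to 6; slot 6 is free -> place at 6.
906 hashes to 5, h2=11; 5 taken -> place at 16.
Table: [-, 925, -, 463, 719, 651, 448, 330, -, 978, 656, -, -, -, -, 617, 906]

3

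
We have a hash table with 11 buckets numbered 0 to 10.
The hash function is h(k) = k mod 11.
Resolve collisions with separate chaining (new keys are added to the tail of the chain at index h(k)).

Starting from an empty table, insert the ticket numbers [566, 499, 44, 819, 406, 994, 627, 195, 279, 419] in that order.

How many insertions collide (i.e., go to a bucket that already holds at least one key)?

4

Insert 566: h=5, bucket 5 empty -> new chain.
Insert 499: h=4, bucket 4 empty -> new chain.
Insert 44: h=0, bucket 0 empty -> new chain.
Insert 819: h=5, bucket 5 nonempty -> append to chain.
Insert 406: h=10, bucket 10 empty -> new chain.
Insert 994: h=4, bucket 4 nonempty -> append to chain.
Insert 627: h=0, bucket 0 nonempty -> append to chain.
Insert 195: h=8, bucket 8 empty -> new chain.
Insert 279: h=4, bucket 4 nonempty -> append to chain.
Insert 419: h=1, bucket 1 empty -> new chain.
Final buckets:
0: 44 -> 627
1: 419
2: ∅
3: ∅
4: 499 -> 994 -> 279
5: 566 -> 819
6: ∅
7: ∅
8: 195
9: ∅
10: 406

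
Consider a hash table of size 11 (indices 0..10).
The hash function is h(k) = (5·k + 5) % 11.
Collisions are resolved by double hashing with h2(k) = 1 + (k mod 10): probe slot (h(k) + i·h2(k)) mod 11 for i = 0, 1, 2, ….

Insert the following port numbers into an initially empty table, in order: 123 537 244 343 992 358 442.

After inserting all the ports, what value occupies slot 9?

123: h=4 → slot 4
537: h=6 → slot 6
244: h=4, h2=5, probe 4,9 → slot 9
343: h=4, h2=4, probe 4,8 → slot 8
992: h=4, h2=3, probe 4,7 → slot 7
358: h=2 → slot 2
442: h=4, h2=3, probe 4,7,10 → slot 10
Table: [-, -, 358, -, 123, -, 537, 992, 343, 244, 442]

244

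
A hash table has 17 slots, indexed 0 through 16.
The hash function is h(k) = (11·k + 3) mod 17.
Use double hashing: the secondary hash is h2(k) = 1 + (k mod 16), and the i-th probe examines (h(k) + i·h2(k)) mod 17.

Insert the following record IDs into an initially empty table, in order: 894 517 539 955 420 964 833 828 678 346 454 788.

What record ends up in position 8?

828

894: h=11 => slot 11
517: h=12 => slot 12
539: h=16 => slot 16
955: h=2 => slot 2
420: h=16, h2=5, probe 16,4 => slot 4
964: h=16, h2=5, probe 16,4,9 => slot 9
833: h=3 => slot 3
828: h=16, h2=13, probe 16,12,8 => slot 8
678: h=15 => slot 15
346: h=1 => slot 1
454: h=16, h2=7, probe 16,6 => slot 6
788: h=1, h2=5, probe 1,6,11,16,4,9,14 => slot 14
Table: [∅, 346, 955, 833, 420, ∅, 454, ∅, 828, 964, ∅, 894, 517, ∅, 788, 678, 539]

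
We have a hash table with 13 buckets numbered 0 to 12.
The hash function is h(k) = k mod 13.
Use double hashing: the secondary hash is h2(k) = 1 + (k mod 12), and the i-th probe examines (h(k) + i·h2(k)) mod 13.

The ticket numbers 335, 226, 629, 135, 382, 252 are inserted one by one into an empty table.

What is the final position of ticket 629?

Insert 335: h=10, slot 10 empty → index 10.
Insert 226: h=5, slot 5 empty → index 5.
Insert 629: h=5, h2=6, slot 5 occupied → index 11.
Insert 135: h=5, h2=4, slot 5 occupied → index 9.
Insert 382: h=5, h2=11, slot 5 occupied → index 3.
Insert 252: h=5, h2=1, slot 5 occupied → index 6.
Table: [—, —, —, 382, —, 226, 252, —, —, 135, 335, 629, —]

11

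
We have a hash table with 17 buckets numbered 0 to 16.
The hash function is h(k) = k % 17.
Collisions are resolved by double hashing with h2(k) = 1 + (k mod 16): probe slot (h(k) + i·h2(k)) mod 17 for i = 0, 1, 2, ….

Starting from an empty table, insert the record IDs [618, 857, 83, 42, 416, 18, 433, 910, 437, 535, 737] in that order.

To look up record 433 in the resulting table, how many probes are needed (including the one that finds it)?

Insert 618: h=6, slot 6 empty → index 6.
Insert 857: h=7, slot 7 empty → index 7.
Insert 83: h=15, slot 15 empty → index 15.
Insert 42: h=8, slot 8 empty → index 8.
Insert 416: h=8, h2=1, slot 8 occupied → index 9.
Insert 18: h=1, slot 1 empty → index 1.
Insert 433: h=8, h2=2, slot 8 occupied → index 10.
Insert 910: h=9, h2=15, slots 9,7 occupied → index 5.
Insert 437: h=12, slot 12 empty → index 12.
Insert 535: h=8, h2=8, slot 8 occupied → index 16.
Insert 737: h=6, h2=2, slots 6,8,10,12 occupied → index 14.
Table: [_, 18, _, _, _, 910, 618, 857, 42, 416, 433, _, 437, _, 737, 83, 535]
Lookup 433: h=8, h2=2, probe 8,10 → found at 10.

2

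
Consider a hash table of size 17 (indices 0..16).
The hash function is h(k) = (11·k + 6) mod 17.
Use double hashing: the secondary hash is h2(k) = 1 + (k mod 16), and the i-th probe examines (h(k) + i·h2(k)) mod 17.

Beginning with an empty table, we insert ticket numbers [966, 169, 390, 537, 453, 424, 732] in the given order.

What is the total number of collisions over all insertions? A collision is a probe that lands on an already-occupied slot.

Insert 966: h=7, slot 7 empty → index 7.
Insert 169: h=12, slot 12 empty → index 12.
Insert 390: h=12, h2=7, slot 12 occupied → index 2.
Insert 537: h=14, slot 14 empty → index 14.
Insert 453: h=8, slot 8 empty → index 8.
Insert 424: h=12, h2=9, slot 12 occupied → index 4.
Insert 732: h=0, slot 0 empty → index 0.
Table: [732, —, 390, —, 424, —, —, 966, 453, —, —, —, 169, —, 537, —, —]

2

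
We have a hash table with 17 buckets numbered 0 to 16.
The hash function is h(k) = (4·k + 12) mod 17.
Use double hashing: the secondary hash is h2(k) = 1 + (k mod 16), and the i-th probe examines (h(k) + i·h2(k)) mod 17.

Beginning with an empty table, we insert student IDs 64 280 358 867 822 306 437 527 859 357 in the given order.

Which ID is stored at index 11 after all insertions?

527

64 hashes to 13; slot 13 is free -> place at 13.
280 hashes to 10; slot 10 is free -> place at 10.
358 hashes to 16; slot 16 is free -> place at 16.
867 hashes to 12; slot 12 is free -> place at 12.
822 hashes to 2; slot 2 is free -> place at 2.
306 hashes to 12, h2=3; 12 taken -> place at 15.
437 hashes to 9; slot 9 is free -> place at 9.
527 hashes to 12, h2=16; 12 taken -> place at 11.
859 hashes to 14; slot 14 is free -> place at 14.
357 hashes to 12, h2=6; 12 taken -> place at 1.
Table: [∅, 357, 822, ∅, ∅, ∅, ∅, ∅, ∅, 437, 280, 527, 867, 64, 859, 306, 358]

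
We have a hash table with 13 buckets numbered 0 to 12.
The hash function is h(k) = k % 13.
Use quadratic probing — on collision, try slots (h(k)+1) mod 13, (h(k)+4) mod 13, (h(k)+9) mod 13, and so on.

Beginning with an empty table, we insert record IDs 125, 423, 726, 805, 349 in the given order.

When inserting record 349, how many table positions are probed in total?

3

Insert 125: h=8, slot 8 empty => index 8.
Insert 423: h=7, slot 7 empty => index 7.
Insert 726: h=11, slot 11 empty => index 11.
Insert 805: h=12, slot 12 empty => index 12.
Insert 349: h=11, slots 11,12 occupied => index 2.
Table: [_, _, 349, _, _, _, _, 423, 125, _, _, 726, 805]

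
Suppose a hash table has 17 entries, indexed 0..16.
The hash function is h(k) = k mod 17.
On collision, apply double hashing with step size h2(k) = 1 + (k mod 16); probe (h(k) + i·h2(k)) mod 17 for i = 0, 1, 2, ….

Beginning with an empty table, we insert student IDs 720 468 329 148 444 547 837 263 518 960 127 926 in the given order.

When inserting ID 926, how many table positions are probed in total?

720 hashes to 6; slot 6 is free => place at 6.
468 hashes to 9; slot 9 is free => place at 9.
329 hashes to 6, h2=10; 6 taken => place at 16.
148 hashes to 12; slot 12 is free => place at 12.
444 hashes to 2; slot 2 is free => place at 2.
547 hashes to 3; slot 3 is free => place at 3.
837 hashes to 4; slot 4 is free => place at 4.
263 hashes to 8; slot 8 is free => place at 8.
518 hashes to 8, h2=7; 8 taken => place at 15.
960 hashes to 8, h2=1; 8,9 taken => place at 10.
127 hashes to 8, h2=16; 8 taken => place at 7.
926 hashes to 8, h2=15; 8,6,4,2 taken => place at 0.
Table: [926, _, 444, 547, 837, _, 720, 127, 263, 468, 960, _, 148, _, _, 518, 329]

5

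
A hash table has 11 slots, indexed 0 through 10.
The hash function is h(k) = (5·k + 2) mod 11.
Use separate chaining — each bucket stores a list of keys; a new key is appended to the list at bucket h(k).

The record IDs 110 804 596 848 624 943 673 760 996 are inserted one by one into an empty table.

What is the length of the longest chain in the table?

110 -> bucket 2
804 -> bucket 7
596 -> bucket 1
848 -> bucket 7 (collision)
624 -> bucket 9
943 -> bucket 9 (collision)
673 -> bucket 1 (collision)
760 -> bucket 7 (collision)
996 -> bucket 10
Final buckets:
0: .
1: 596 -> 673
2: 110
3: .
4: .
5: .
6: .
7: 804 -> 848 -> 760
8: .
9: 624 -> 943
10: 996

3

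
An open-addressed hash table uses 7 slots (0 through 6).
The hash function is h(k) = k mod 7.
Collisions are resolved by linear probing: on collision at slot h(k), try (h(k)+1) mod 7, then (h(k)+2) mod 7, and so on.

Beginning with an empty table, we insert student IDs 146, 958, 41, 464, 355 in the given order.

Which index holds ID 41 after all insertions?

1

146 hashes to 6; slot 6 is free -> place at 6.
958 hashes to 6; 6 taken -> place at 0.
41 hashes to 6; 6,0 taken -> place at 1.
464 hashes to 2; slot 2 is free -> place at 2.
355 hashes to 5; slot 5 is free -> place at 5.
Table: [958, 41, 464, ∅, ∅, 355, 146]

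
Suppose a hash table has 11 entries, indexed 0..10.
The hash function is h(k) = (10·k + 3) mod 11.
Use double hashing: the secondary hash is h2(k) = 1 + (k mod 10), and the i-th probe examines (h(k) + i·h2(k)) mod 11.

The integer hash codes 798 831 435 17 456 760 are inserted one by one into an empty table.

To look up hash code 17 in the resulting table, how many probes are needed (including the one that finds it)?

2

Insert 798: h=8, slot 8 empty -> index 8.
Insert 831: h=8, h2=2, slot 8 occupied -> index 10.
Insert 435: h=8, h2=6, slot 8 occupied -> index 3.
Insert 17: h=8, h2=8, slot 8 occupied -> index 5.
Insert 456: h=9, slot 9 empty -> index 9.
Insert 760: h=2, slot 2 empty -> index 2.
Table: [_, _, 760, 435, _, 17, _, _, 798, 456, 831]
Lookup 17: h=8, h2=8, probe 8,5 → found at 5.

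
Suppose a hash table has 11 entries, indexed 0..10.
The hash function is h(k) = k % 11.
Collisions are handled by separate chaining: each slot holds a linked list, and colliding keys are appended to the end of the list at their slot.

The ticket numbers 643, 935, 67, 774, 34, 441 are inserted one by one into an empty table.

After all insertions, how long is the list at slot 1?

643 -> bucket 5
935 -> bucket 0
67 -> bucket 1
774 -> bucket 4
34 -> bucket 1 (collision)
441 -> bucket 1 (collision)
Final buckets:
0: 935
1: 67 -> 34 -> 441
2: _
3: _
4: 774
5: 643
6: _
7: _
8: _
9: _
10: _

3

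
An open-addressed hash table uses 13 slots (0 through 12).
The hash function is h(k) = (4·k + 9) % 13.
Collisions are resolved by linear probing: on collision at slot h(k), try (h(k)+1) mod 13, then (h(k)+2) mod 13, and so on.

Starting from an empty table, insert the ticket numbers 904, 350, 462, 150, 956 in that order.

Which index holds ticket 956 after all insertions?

904 hashes to 11; slot 11 is free -> place at 11.
350 hashes to 5; slot 5 is free -> place at 5.
462 hashes to 11; 11 taken -> place at 12.
150 hashes to 11; 11,12 taken -> place at 0.
956 hashes to 11; 11,12,0 taken -> place at 1.
Table: [150, 956, -, -, -, 350, -, -, -, -, -, 904, 462]

1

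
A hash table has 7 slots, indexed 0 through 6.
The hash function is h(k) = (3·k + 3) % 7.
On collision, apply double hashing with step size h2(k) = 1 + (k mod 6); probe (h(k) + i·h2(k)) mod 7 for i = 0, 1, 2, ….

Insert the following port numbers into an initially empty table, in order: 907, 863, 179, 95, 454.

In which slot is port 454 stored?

907 hashes to 1; slot 1 is free => place at 1.
863 hashes to 2; slot 2 is free => place at 2.
179 hashes to 1, h2=6; 1 taken => place at 0.
95 hashes to 1, h2=6; 1,0 taken => place at 6.
454 hashes to 0, h2=5; 0 taken => place at 5.
Table: [179, 907, 863, -, -, 454, 95]

5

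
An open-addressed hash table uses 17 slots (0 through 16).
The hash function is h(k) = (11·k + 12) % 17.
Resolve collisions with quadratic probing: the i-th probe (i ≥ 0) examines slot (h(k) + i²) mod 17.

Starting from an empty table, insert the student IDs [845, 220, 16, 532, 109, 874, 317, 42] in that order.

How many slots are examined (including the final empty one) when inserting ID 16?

Insert 845: h=8, slot 8 empty → index 8.
Insert 220: h=1, slot 1 empty → index 1.
Insert 16: h=1, slot 1 occupied → index 2.
Insert 532: h=16, slot 16 empty → index 16.
Insert 109: h=4, slot 4 empty → index 4.
Insert 874: h=4, slot 4 occupied → index 5.
Insert 317: h=14, slot 14 empty → index 14.
Insert 42: h=15, slot 15 empty → index 15.
Table: [—, 220, 16, —, 109, 874, —, —, 845, —, —, —, —, —, 317, 42, 532]

2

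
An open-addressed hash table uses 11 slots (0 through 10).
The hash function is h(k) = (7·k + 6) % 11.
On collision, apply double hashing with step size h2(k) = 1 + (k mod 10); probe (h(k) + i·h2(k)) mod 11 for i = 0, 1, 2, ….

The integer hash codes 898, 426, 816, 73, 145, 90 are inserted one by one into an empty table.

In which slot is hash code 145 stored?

10

898 hashes to 0; slot 0 is free → place at 0.
426 hashes to 7; slot 7 is free → place at 7.
816 hashes to 9; slot 9 is free → place at 9.
73 hashes to 0, h2=4; 0 taken → place at 4.
145 hashes to 9, h2=6; 9,4 taken → place at 10.
90 hashes to 9, h2=1; 9,10,0 taken → place at 1.
Table: [898, 90, -, -, 73, -, -, 426, -, 816, 145]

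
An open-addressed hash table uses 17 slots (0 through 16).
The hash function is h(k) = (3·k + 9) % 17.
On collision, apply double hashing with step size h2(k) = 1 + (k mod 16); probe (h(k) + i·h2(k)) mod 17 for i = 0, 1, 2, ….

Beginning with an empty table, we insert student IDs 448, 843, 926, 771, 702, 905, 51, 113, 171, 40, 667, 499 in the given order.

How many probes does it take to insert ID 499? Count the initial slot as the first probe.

448: h=10 -> slot 10
843: h=5 -> slot 5
926: h=16 -> slot 16
771: h=10, h2=4, probe 10,14 -> slot 14
702: h=7 -> slot 7
905: h=4 -> slot 4
51: h=9 -> slot 9
113: h=8 -> slot 8
171: h=12 -> slot 12
40: h=10, h2=9, probe 10,2 -> slot 2
667: h=4, h2=12, probe 4,16,11 -> slot 11
499: h=10, h2=4, probe 10,14,1 -> slot 1
Table: [∅, 499, 40, ∅, 905, 843, ∅, 702, 113, 51, 448, 667, 171, ∅, 771, ∅, 926]

3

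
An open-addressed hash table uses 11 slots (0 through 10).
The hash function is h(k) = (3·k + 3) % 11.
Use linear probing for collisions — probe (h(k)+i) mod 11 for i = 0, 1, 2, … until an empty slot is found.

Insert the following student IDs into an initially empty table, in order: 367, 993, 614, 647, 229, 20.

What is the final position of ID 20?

0

367: h=4 → slot 4
993: h=1 → slot 1
614: h=8 → slot 8
647: h=8, probe 8,9 → slot 9
229: h=8, probe 8,9,10 → slot 10
20: h=8, probe 8,9,10,0 → slot 0
Table: [20, 993, _, _, 367, _, _, _, 614, 647, 229]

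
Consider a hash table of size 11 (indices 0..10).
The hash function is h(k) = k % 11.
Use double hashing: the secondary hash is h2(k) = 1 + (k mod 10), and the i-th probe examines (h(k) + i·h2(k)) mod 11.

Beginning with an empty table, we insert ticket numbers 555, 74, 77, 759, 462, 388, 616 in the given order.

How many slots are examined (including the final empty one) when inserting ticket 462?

2

Insert 555: h=5, slot 5 empty -> index 5.
Insert 74: h=8, slot 8 empty -> index 8.
Insert 77: h=0, slot 0 empty -> index 0.
Insert 759: h=0, h2=10, slot 0 occupied -> index 10.
Insert 462: h=0, h2=3, slot 0 occupied -> index 3.
Insert 388: h=3, h2=9, slot 3 occupied -> index 1.
Insert 616: h=0, h2=7, slot 0 occupied -> index 7.
Table: [77, 388, ., 462, ., 555, ., 616, 74, ., 759]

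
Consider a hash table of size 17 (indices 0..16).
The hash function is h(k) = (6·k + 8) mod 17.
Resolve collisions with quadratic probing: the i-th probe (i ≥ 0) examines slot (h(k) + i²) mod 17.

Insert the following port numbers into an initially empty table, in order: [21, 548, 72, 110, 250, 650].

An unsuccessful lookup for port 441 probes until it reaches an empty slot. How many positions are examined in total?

Insert 21: h=15, slot 15 empty → index 15.
Insert 548: h=15, slot 15 occupied → index 16.
Insert 72: h=15, slots 15,16 occupied → index 2.
Insert 110: h=5, slot 5 empty → index 5.
Insert 250: h=12, slot 12 empty → index 12.
Insert 650: h=15, slots 15,16,2 occupied → index 7.
Table: [∅, ∅, 72, ∅, ∅, 110, ∅, 650, ∅, ∅, ∅, ∅, 250, ∅, ∅, 21, 548]
Lookup 441: h=2, probe 2,3 → slot 3 empty, not found.

2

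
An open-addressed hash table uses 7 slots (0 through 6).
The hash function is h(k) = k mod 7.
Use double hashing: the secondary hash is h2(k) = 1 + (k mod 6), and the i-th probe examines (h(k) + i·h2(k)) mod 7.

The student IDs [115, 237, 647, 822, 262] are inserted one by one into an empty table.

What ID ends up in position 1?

262

115: h=3 => slot 3
237: h=6 => slot 6
647: h=3, h2=6, probe 3,2 => slot 2
822: h=3, h2=1, probe 3,4 => slot 4
262: h=3, h2=5, probe 3,1 => slot 1
Table: [_, 262, 647, 115, 822, _, 237]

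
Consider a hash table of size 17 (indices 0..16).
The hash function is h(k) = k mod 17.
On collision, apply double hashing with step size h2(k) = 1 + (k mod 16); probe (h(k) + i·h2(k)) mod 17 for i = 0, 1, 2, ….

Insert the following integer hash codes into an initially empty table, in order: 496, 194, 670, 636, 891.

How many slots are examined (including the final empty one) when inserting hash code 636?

3

496 hashes to 3; slot 3 is free => place at 3.
194 hashes to 7; slot 7 is free => place at 7.
670 hashes to 7, h2=15; 7 taken => place at 5.
636 hashes to 7, h2=13; 7,3 taken => place at 16.
891 hashes to 7, h2=12; 7 taken => place at 2.
Table: [-, -, 891, 496, -, 670, -, 194, -, -, -, -, -, -, -, -, 636]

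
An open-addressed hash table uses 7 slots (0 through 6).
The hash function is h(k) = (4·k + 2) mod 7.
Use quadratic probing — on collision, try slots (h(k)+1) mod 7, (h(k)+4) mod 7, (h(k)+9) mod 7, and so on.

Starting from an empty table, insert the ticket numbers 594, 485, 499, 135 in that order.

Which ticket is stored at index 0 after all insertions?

Insert 594: h=5, slot 5 empty → index 5.
Insert 485: h=3, slot 3 empty → index 3.
Insert 499: h=3, slot 3 occupied → index 4.
Insert 135: h=3, slots 3,4 occupied → index 0.
Table: [135, —, —, 485, 499, 594, —]

135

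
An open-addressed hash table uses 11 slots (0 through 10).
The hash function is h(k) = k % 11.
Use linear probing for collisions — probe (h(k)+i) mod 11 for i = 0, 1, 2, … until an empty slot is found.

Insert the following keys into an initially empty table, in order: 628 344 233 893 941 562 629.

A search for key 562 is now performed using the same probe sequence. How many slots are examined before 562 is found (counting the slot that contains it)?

5

628 hashes to 1; slot 1 is free → place at 1.
344 hashes to 3; slot 3 is free → place at 3.
233 hashes to 2; slot 2 is free → place at 2.
893 hashes to 2; 2,3 taken → place at 4.
941 hashes to 6; slot 6 is free → place at 6.
562 hashes to 1; 1,2,3,4 taken → place at 5.
629 hashes to 2; 2,3,4,5,6 taken → place at 7.
Table: [∅, 628, 233, 344, 893, 562, 941, 629, ∅, ∅, ∅]
Lookup 562: h=1, probe 1,2,3,4,5 → found at 5.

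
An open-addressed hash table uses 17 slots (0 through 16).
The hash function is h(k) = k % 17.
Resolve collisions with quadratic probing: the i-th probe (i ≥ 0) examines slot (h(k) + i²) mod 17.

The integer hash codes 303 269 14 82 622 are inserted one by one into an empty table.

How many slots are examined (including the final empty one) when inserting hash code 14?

303: h=14 => slot 14
269: h=14, probe 14,15 => slot 15
14: h=14, probe 14,15,1 => slot 1
82: h=14, probe 14,15,1,6 => slot 6
622: h=10 => slot 10
Table: [-, 14, -, -, -, -, 82, -, -, -, 622, -, -, -, 303, 269, -]

3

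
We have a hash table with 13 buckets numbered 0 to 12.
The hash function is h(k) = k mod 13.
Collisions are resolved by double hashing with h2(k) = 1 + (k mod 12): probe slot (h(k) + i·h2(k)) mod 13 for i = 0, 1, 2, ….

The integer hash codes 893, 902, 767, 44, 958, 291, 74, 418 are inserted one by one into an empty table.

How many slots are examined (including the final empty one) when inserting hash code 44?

Insert 893: h=9, slot 9 empty => index 9.
Insert 902: h=5, slot 5 empty => index 5.
Insert 767: h=0, slot 0 empty => index 0.
Insert 44: h=5, h2=9, slot 5 occupied => index 1.
Insert 958: h=9, h2=11, slot 9 occupied => index 7.
Insert 291: h=5, h2=4, slots 5,9,0 occupied => index 4.
Insert 74: h=9, h2=3, slot 9 occupied => index 12.
Insert 418: h=2, slot 2 empty => index 2.
Table: [767, 44, 418, ., 291, 902, ., 958, ., 893, ., ., 74]

2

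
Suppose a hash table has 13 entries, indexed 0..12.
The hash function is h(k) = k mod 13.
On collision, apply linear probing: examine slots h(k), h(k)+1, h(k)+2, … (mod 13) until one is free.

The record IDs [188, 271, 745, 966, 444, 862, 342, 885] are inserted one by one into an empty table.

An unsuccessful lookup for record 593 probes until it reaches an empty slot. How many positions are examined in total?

2

188: h=6 -> slot 6
271: h=11 -> slot 11
745: h=4 -> slot 4
966: h=4, probe 4,5 -> slot 5
444: h=2 -> slot 2
862: h=4, probe 4,5,6,7 -> slot 7
342: h=4, probe 4,5,6,7,8 -> slot 8
885: h=1 -> slot 1
Table: [—, 885, 444, —, 745, 966, 188, 862, 342, —, —, 271, —]
Lookup 593: h=8, probe 8,9 → slot 9 empty, not found.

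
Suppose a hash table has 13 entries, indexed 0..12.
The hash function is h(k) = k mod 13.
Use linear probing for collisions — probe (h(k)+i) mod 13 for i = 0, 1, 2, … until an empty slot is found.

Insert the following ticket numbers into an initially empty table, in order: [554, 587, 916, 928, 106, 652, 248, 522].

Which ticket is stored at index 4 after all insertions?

554 hashes to 8; slot 8 is free → place at 8.
587 hashes to 2; slot 2 is free → place at 2.
916 hashes to 6; slot 6 is free → place at 6.
928 hashes to 5; slot 5 is free → place at 5.
106 hashes to 2; 2 taken → place at 3.
652 hashes to 2; 2,3 taken → place at 4.
248 hashes to 1; slot 1 is free → place at 1.
522 hashes to 2; 2,3,4,5,6 taken → place at 7.
Table: [-, 248, 587, 106, 652, 928, 916, 522, 554, -, -, -, -]

652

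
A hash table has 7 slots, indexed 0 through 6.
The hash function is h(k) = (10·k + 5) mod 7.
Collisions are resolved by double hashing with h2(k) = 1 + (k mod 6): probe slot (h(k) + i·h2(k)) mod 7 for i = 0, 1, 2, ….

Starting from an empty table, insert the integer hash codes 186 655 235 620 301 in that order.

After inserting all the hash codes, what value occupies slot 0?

186: h=3 => slot 3
655: h=3, h2=2, probe 3,5 => slot 5
235: h=3, h2=2, probe 3,5,0 => slot 0
620: h=3, h2=3, probe 3,6 => slot 6
301: h=5, h2=2, probe 5,0,2 => slot 2
Table: [235, —, 301, 186, —, 655, 620]

235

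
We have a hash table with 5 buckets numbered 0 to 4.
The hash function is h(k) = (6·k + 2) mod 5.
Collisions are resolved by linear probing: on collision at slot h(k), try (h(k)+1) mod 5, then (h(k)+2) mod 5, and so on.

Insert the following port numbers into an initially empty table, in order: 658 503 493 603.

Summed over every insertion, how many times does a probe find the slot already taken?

6

Insert 658: h=0, slot 0 empty => index 0.
Insert 503: h=0, slot 0 occupied => index 1.
Insert 493: h=0, slots 0,1 occupied => index 2.
Insert 603: h=0, slots 0,1,2 occupied => index 3.
Table: [658, 503, 493, 603, .]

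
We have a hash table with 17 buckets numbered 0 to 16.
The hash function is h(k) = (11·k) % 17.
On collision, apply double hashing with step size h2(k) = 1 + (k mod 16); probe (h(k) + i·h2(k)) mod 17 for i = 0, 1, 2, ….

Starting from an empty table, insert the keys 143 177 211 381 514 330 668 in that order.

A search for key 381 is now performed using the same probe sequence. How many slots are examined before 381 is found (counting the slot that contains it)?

Insert 143: h=9, slot 9 empty → index 9.
Insert 177: h=9, h2=2, slot 9 occupied → index 11.
Insert 211: h=9, h2=4, slot 9 occupied → index 13.
Insert 381: h=9, h2=14, slot 9 occupied → index 6.
Insert 514: h=10, slot 10 empty → index 10.
Insert 330: h=9, h2=11, slot 9 occupied → index 3.
Insert 668: h=4, slot 4 empty → index 4.
Table: [—, —, —, 330, 668, —, 381, —, —, 143, 514, 177, —, 211, —, —, —]
Lookup 381: h=9, h2=14, probe 9,6 → found at 6.

2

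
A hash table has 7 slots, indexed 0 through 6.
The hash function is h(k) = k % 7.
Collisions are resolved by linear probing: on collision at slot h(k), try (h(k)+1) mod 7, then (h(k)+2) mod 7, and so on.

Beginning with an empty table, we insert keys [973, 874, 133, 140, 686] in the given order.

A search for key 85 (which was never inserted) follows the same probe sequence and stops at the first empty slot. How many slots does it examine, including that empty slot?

973 hashes to 0; slot 0 is free → place at 0.
874 hashes to 6; slot 6 is free → place at 6.
133 hashes to 0; 0 taken → place at 1.
140 hashes to 0; 0,1 taken → place at 2.
686 hashes to 0; 0,1,2 taken → place at 3.
Table: [973, 133, 140, 686, ∅, ∅, 874]
Lookup 85: h=1, probe 1,2,3,4 → slot 4 empty, not found.

4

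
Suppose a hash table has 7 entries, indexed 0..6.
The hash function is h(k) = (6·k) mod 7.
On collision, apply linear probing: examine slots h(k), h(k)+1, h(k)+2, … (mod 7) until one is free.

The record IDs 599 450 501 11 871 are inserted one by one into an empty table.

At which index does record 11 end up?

Insert 599: h=3, slot 3 empty -> index 3.
Insert 450: h=5, slot 5 empty -> index 5.
Insert 501: h=3, slot 3 occupied -> index 4.
Insert 11: h=3, slots 3,4,5 occupied -> index 6.
Insert 871: h=4, slots 4,5,6 occupied -> index 0.
Table: [871, ∅, ∅, 599, 501, 450, 11]

6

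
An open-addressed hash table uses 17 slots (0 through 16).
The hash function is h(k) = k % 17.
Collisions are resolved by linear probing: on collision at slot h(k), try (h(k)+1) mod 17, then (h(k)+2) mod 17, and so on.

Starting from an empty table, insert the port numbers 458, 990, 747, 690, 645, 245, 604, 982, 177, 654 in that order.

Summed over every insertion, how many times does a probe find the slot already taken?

Insert 458: h=16, slot 16 empty -> index 16.
Insert 990: h=4, slot 4 empty -> index 4.
Insert 747: h=16, slot 16 occupied -> index 0.
Insert 690: h=10, slot 10 empty -> index 10.
Insert 645: h=16, slots 16,0 occupied -> index 1.
Insert 245: h=7, slot 7 empty -> index 7.
Insert 604: h=9, slot 9 empty -> index 9.
Insert 982: h=13, slot 13 empty -> index 13.
Insert 177: h=7, slot 7 occupied -> index 8.
Insert 654: h=8, slots 8,9,10 occupied -> index 11.
Table: [747, 645, ., ., 990, ., ., 245, 177, 604, 690, 654, ., 982, ., ., 458]

7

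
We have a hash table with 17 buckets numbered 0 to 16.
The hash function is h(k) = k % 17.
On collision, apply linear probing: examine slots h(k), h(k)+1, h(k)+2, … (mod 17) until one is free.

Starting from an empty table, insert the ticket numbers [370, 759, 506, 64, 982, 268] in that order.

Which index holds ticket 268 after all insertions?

0

Insert 370: h=13, slot 13 empty => index 13.
Insert 759: h=11, slot 11 empty => index 11.
Insert 506: h=13, slot 13 occupied => index 14.
Insert 64: h=13, slots 13,14 occupied => index 15.
Insert 982: h=13, slots 13,14,15 occupied => index 16.
Insert 268: h=13, slots 13,14,15,16 occupied => index 0.
Table: [268, -, -, -, -, -, -, -, -, -, -, 759, -, 370, 506, 64, 982]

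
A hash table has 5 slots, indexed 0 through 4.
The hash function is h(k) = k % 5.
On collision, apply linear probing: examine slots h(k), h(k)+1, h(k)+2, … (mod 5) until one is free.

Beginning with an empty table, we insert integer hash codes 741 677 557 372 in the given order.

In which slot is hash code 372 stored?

741: h=1 → slot 1
677: h=2 → slot 2
557: h=2, probe 2,3 → slot 3
372: h=2, probe 2,3,4 → slot 4
Table: [—, 741, 677, 557, 372]

4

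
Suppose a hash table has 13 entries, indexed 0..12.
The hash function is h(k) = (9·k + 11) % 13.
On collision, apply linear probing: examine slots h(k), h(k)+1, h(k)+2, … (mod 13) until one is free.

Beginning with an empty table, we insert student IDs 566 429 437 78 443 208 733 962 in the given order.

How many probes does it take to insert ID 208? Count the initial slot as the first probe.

566: h=9 -> slot 9
429: h=11 -> slot 11
437: h=5 -> slot 5
78: h=11, probe 11,12 -> slot 12
443: h=7 -> slot 7
208: h=11, probe 11,12,0 -> slot 0
733: h=4 -> slot 4
962: h=11, probe 11,12,0,1 -> slot 1
Table: [208, 962, -, -, 733, 437, -, 443, -, 566, -, 429, 78]

3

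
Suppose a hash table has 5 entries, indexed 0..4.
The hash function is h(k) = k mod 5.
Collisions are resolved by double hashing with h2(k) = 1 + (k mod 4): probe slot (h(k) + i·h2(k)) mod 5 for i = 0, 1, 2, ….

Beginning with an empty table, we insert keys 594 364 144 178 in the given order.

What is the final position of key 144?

Insert 594: h=4, slot 4 empty => index 4.
Insert 364: h=4, h2=1, slot 4 occupied => index 0.
Insert 144: h=4, h2=1, slots 4,0 occupied => index 1.
Insert 178: h=3, slot 3 empty => index 3.
Table: [364, 144, _, 178, 594]

1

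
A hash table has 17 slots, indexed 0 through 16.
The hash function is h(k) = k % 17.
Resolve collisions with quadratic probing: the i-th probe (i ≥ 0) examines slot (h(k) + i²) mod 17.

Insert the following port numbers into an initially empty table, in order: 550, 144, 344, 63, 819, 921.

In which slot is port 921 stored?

7

550: h=6 -> slot 6
144: h=8 -> slot 8
344: h=4 -> slot 4
63: h=12 -> slot 12
819: h=3 -> slot 3
921: h=3, probe 3,4,7 -> slot 7
Table: [∅, ∅, ∅, 819, 344, ∅, 550, 921, 144, ∅, ∅, ∅, 63, ∅, ∅, ∅, ∅]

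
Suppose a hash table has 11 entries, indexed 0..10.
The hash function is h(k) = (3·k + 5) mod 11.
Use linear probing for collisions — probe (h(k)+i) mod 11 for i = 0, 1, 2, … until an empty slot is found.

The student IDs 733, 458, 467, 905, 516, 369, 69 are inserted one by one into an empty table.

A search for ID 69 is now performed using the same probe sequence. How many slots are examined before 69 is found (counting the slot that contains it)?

733 hashes to 4; slot 4 is free -> place at 4.
458 hashes to 4; 4 taken -> place at 5.
467 hashes to 9; slot 9 is free -> place at 9.
905 hashes to 3; slot 3 is free -> place at 3.
516 hashes to 2; slot 2 is free -> place at 2.
369 hashes to 1; slot 1 is free -> place at 1.
69 hashes to 3; 3,4,5 taken -> place at 6.
Table: [—, 369, 516, 905, 733, 458, 69, —, —, 467, —]
Lookup 69: h=3, probe 3,4,5,6 → found at 6.

4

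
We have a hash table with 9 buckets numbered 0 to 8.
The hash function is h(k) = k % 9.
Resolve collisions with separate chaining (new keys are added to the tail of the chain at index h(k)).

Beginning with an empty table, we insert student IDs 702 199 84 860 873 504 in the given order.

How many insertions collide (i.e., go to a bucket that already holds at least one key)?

2

702 -> bucket 0
199 -> bucket 1
84 -> bucket 3
860 -> bucket 5
873 -> bucket 0 (collision)
504 -> bucket 0 (collision)
Final buckets:
0: 702 -> 873 -> 504
1: 199
2: ∅
3: 84
4: ∅
5: 860
6: ∅
7: ∅
8: ∅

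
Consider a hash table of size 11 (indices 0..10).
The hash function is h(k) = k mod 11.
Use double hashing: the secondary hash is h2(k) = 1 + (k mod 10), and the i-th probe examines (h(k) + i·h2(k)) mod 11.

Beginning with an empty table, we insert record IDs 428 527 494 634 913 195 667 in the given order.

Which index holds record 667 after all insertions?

Insert 428: h=10, slot 10 empty -> index 10.
Insert 527: h=10, h2=8, slot 10 occupied -> index 7.
Insert 494: h=10, h2=5, slot 10 occupied -> index 4.
Insert 634: h=7, h2=5, slot 7 occupied -> index 1.
Insert 913: h=0, slot 0 empty -> index 0.
Insert 195: h=8, slot 8 empty -> index 8.
Insert 667: h=7, h2=8, slots 7,4,1 occupied -> index 9.
Table: [913, 634, _, _, 494, _, _, 527, 195, 667, 428]

9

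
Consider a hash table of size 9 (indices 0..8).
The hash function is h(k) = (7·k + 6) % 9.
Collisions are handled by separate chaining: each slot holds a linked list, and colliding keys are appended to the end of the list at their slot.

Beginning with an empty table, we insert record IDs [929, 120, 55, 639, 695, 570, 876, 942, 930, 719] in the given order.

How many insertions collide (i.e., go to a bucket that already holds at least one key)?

929 -> bucket 2
120 -> bucket 0
55 -> bucket 4
639 -> bucket 6
695 -> bucket 2 (collision)
570 -> bucket 0 (collision)
876 -> bucket 0 (collision)
942 -> bucket 3
930 -> bucket 0 (collision)
719 -> bucket 8
Final buckets:
0: 120 -> 570 -> 876 -> 930
1: _
2: 929 -> 695
3: 942
4: 55
5: _
6: 639
7: _
8: 719

4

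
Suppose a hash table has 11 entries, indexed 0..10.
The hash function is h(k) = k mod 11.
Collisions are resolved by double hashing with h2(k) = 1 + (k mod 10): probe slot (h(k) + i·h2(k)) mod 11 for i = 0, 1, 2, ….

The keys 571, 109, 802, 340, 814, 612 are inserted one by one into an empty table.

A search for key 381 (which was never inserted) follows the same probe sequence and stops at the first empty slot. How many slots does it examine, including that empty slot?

571 hashes to 10; slot 10 is free => place at 10.
109 hashes to 10, h2=10; 10 taken => place at 9.
802 hashes to 10, h2=3; 10 taken => place at 2.
340 hashes to 10, h2=1; 10 taken => place at 0.
814 hashes to 0, h2=5; 0 taken => place at 5.
612 hashes to 7; slot 7 is free => place at 7.
Table: [340, —, 802, —, —, 814, —, 612, —, 109, 571]
Lookup 381: h=7, h2=2, probe 7,9,0,2,4 → slot 4 empty, not found.

5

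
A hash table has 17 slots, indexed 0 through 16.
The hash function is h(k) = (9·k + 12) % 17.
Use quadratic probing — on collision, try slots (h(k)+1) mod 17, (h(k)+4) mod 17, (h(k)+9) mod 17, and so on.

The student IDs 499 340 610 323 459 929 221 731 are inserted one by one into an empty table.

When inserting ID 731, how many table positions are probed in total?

6

Insert 499: h=15, slot 15 empty => index 15.
Insert 340: h=12, slot 12 empty => index 12.
Insert 610: h=11, slot 11 empty => index 11.
Insert 323: h=12, slot 12 occupied => index 13.
Insert 459: h=12, slots 12,13 occupied => index 16.
Insert 929: h=9, slot 9 empty => index 9.
Insert 221: h=12, slots 12,13,16 occupied => index 4.
Insert 731: h=12, slots 12,13,16,4,11 occupied => index 3.
Table: [-, -, -, 731, 221, -, -, -, -, 929, -, 610, 340, 323, -, 499, 459]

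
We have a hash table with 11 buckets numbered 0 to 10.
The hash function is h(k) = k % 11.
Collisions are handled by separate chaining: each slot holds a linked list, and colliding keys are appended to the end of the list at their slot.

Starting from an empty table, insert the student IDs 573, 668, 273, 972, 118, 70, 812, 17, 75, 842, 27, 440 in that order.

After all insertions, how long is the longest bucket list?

3

573 → bucket 1
668 → bucket 8
273 → bucket 9
972 → bucket 4
118 → bucket 8 (collision)
70 → bucket 4 (collision)
812 → bucket 9 (collision)
17 → bucket 6
75 → bucket 9 (collision)
842 → bucket 6 (collision)
27 → bucket 5
440 → bucket 0
Final buckets:
0: 440
1: 573
2: ∅
3: ∅
4: 972 -> 70
5: 27
6: 17 -> 842
7: ∅
8: 668 -> 118
9: 273 -> 812 -> 75
10: ∅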